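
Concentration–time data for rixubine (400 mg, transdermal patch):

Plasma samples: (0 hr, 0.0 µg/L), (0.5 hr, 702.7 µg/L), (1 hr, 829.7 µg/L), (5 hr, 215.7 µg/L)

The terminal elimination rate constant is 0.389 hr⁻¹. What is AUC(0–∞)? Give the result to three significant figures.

AUC = 3200 µg/L·hr

Trapezoidal AUC_0→5:
  [0→0.5]: (0.0+702.7)/2 × 0.5 = 175.675
  [0.5→1]: (702.7+829.7)/2 × 0.5 = 383.1
  [1→5]: (829.7+215.7)/2 × 4 = 2090.8
  Sum = 2649.575 µg/L·hr
Extrapolated tail: C_last / k_e = 215.7 / 0.389 = 554.499
AUC_0→∞ = 2649.575 + 554.499 = 3204.074 µg/L·hr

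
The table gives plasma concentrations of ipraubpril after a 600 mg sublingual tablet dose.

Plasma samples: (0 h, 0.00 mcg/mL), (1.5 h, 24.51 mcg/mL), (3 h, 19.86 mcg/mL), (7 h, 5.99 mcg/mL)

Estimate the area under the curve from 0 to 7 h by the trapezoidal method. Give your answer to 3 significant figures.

Trapezoidal AUC_0→7:
  [0→1.5]: (0.00+24.51)/2 × 1.5 = 18.3825
  [1.5→3]: (24.51+19.86)/2 × 1.5 = 33.2775
  [3→7]: (19.86+5.99)/2 × 4 = 51.7
  Sum = 103.36 mcg/mL·h

AUC = 103 mcg/mL·h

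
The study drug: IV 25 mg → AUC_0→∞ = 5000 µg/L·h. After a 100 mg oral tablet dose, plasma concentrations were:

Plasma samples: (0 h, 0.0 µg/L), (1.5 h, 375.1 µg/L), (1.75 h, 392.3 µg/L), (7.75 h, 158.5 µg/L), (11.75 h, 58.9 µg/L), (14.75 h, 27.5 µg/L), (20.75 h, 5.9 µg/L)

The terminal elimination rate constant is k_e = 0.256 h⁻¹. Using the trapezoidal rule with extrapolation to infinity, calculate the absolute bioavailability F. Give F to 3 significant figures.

Trapezoidal AUC_0→20.75 (oral tablet):
  [0→1.5]: (0.0+375.1)/2 × 1.5 = 281.325
  [1.5→1.75]: (375.1+392.3)/2 × 0.25 = 95.925
  [1.75→7.75]: (392.3+158.5)/2 × 6 = 1652.4
  [7.75→11.75]: (158.5+58.9)/2 × 4 = 434.8
  [11.75→14.75]: (58.9+27.5)/2 × 3 = 129.6
  [14.75→20.75]: (27.5+5.9)/2 × 6 = 100.2
  Sum = 2694.25 µg/L·h
Tail: C_last/k_e = 5.9/0.256 = 23.047
AUC_0→∞ (oral tablet) = 2694.25 + 23.047 = 2717.297 µg/L·h
F = (AUC_ev/D_ev)/(AUC_iv/D_iv) = (2717.297/100)/(5000/25) = 27.17297/200 = 0.1359

F = 0.136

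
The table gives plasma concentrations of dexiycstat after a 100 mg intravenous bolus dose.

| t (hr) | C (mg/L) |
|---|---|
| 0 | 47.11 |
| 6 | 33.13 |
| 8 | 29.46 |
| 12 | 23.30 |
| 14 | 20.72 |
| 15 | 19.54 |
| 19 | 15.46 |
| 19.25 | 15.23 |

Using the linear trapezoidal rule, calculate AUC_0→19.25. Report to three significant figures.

Trapezoidal AUC_0→19.25:
  [0→6]: (47.11+33.13)/2 × 6 = 240.72
  [6→8]: (33.13+29.46)/2 × 2 = 62.59
  [8→12]: (29.46+23.30)/2 × 4 = 105.52
  [12→14]: (23.30+20.72)/2 × 2 = 44.02
  [14→15]: (20.72+19.54)/2 × 1 = 20.13
  [15→19]: (19.54+15.46)/2 × 4 = 70.0
  [19→19.25]: (15.46+15.23)/2 × 0.25 = 3.83625
  Sum = 546.81625 mg/L·hr

AUC = 547 mg/L·hr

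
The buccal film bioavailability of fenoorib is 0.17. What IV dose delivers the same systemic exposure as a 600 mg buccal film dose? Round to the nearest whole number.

Systemic exposure from an extravascular dose = F × D_ev, so the equivalent IV dose is F × D_ev.
D_iv = F × D_ev = 0.17 × 600 = 102 mg

D_iv = 102 mg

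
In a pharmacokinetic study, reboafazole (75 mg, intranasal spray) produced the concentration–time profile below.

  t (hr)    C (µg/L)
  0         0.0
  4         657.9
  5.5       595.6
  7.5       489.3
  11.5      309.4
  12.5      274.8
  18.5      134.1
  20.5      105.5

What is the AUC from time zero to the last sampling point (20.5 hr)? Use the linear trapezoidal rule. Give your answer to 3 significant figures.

Trapezoidal AUC_0→20.5:
  [0→4]: (0.0+657.9)/2 × 4 = 1315.8
  [4→5.5]: (657.9+595.6)/2 × 1.5 = 940.125
  [5.5→7.5]: (595.6+489.3)/2 × 2 = 1084.9
  [7.5→11.5]: (489.3+309.4)/2 × 4 = 1597.4
  [11.5→12.5]: (309.4+274.8)/2 × 1 = 292.1
  [12.5→18.5]: (274.8+134.1)/2 × 6 = 1226.7
  [18.5→20.5]: (134.1+105.5)/2 × 2 = 239.6
  Sum = 6696.625 µg/L·hr

AUC = 6700 µg/L·hr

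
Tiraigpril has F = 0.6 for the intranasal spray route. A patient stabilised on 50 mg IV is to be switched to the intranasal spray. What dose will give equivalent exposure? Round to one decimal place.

For equal systemic exposure: F × D_ev = D_iv
D_ev = D_iv / F = 50 / 0.6 = 83.3333 mg

D_intranasal = 83.3 mg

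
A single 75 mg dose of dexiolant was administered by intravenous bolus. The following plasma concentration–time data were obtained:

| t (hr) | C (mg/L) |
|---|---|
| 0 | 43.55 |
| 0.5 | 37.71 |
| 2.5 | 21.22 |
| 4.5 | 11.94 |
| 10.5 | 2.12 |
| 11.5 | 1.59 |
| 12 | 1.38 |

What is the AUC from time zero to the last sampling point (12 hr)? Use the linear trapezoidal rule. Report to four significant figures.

AUC = 157.2 mg/L·hr

Trapezoidal AUC_0→12:
  [0→0.5]: (43.55+37.71)/2 × 0.5 = 20.315
  [0.5→2.5]: (37.71+21.22)/2 × 2 = 58.93
  [2.5→4.5]: (21.22+11.94)/2 × 2 = 33.16
  [4.5→10.5]: (11.94+2.12)/2 × 6 = 42.18
  [10.5→11.5]: (2.12+1.59)/2 × 1 = 1.855
  [11.5→12]: (1.59+1.38)/2 × 0.5 = 0.7425
  Sum = 157.1825 mg/L·hr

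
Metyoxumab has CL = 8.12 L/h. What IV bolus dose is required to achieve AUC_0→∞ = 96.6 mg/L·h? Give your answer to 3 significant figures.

Dose = 784 mg

Dose_iv = CL × AUC_0→∞
     = 8.12 × 96.6 = 784.392 mg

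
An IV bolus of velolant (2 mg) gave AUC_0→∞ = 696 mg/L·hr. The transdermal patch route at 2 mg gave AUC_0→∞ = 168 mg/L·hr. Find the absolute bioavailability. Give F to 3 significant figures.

F = (AUC_ev / D_ev) / (AUC_iv / D_iv)
  = (168/2) / (696/2)
  = 84 / 348 = 0.2414

F = 0.241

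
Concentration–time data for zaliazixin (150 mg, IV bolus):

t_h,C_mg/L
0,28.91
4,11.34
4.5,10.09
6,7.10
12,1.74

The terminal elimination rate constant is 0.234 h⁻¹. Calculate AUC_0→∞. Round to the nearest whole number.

Trapezoidal AUC_0→12:
  [0→4]: (28.91+11.34)/2 × 4 = 80.5
  [4→4.5]: (11.34+10.09)/2 × 0.5 = 5.3575
  [4.5→6]: (10.09+7.10)/2 × 1.5 = 12.8925
  [6→12]: (7.10+1.74)/2 × 6 = 26.52
  Sum = 125.27 mg/L·h
Extrapolated tail: C_last / k_e = 1.74 / 0.234 = 7.436
AUC_0→∞ = 125.27 + 7.436 = 132.706 mg/L·h

AUC = 133 mg/L·h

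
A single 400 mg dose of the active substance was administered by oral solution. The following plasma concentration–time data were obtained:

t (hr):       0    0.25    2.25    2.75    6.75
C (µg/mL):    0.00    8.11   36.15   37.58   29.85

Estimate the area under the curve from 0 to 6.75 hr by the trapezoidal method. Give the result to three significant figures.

Trapezoidal AUC_0→6.75:
  [0→0.25]: (0.00+8.11)/2 × 0.25 = 1.01375
  [0.25→2.25]: (8.11+36.15)/2 × 2 = 44.26
  [2.25→2.75]: (36.15+37.58)/2 × 0.5 = 18.4325
  [2.75→6.75]: (37.58+29.85)/2 × 4 = 134.86
  Sum = 198.56625 µg/mL·hr

AUC = 199 µg/mL·hr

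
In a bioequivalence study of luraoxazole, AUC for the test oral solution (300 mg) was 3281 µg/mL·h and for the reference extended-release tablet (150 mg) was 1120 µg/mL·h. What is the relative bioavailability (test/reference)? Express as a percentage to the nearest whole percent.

F_rel = 146%

F_rel = (AUC_test/D_test) / (AUC_ref/D_ref)
      = (3281/300) / (1120/150)
      = 10.9367 / 7.46667 = 1.4647 = 146.47%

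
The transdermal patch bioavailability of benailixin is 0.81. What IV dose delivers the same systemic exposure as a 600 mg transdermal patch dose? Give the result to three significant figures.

Systemic exposure from an extravascular dose = F × D_ev, so the equivalent IV dose is F × D_ev.
D_iv = F × D_ev = 0.81 × 600 = 486 mg

D_iv = 486 mg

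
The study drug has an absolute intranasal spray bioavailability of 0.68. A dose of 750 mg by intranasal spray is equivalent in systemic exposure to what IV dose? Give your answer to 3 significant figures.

Systemic exposure from an extravascular dose = F × D_ev, so the equivalent IV dose is F × D_ev.
D_iv = F × D_ev = 0.68 × 750 = 510 mg

D_iv = 510 mg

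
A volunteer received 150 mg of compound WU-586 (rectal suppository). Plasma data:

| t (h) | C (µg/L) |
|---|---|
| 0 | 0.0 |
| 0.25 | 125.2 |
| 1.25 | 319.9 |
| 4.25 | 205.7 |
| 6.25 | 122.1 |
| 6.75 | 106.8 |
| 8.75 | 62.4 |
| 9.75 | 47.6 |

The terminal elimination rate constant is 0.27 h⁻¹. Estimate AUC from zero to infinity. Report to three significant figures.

Trapezoidal AUC_0→9.75:
  [0→0.25]: (0.0+125.2)/2 × 0.25 = 15.65
  [0.25→1.25]: (125.2+319.9)/2 × 1 = 222.55
  [1.25→4.25]: (319.9+205.7)/2 × 3 = 788.4
  [4.25→6.25]: (205.7+122.1)/2 × 2 = 327.8
  [6.25→6.75]: (122.1+106.8)/2 × 0.5 = 57.225
  [6.75→8.75]: (106.8+62.4)/2 × 2 = 169.2
  [8.75→9.75]: (62.4+47.6)/2 × 1 = 55.0
  Sum = 1635.825 µg/L·h
Extrapolated tail: C_last / k_e = 47.6 / 0.27 = 176.296
AUC_0→∞ = 1635.825 + 176.296 = 1812.121 µg/L·h

AUC = 1810 µg/L·h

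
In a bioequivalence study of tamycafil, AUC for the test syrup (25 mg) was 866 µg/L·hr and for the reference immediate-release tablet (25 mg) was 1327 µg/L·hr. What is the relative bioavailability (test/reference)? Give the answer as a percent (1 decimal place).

F_rel = 65.3%

F_rel = (AUC_test/D_test) / (AUC_ref/D_ref)
      = (866/25) / (1327/25)
      = 34.64 / 53.08 = 0.6526 = 65.26%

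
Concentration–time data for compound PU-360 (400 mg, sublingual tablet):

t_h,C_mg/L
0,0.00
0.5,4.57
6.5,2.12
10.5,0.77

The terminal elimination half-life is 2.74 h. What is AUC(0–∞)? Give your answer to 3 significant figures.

AUC = 30.0 mg/L·h

Trapezoidal AUC_0→10.5:
  [0→0.5]: (0.00+4.57)/2 × 0.5 = 1.1425
  [0.5→6.5]: (4.57+2.12)/2 × 6 = 20.07
  [6.5→10.5]: (2.12+0.77)/2 × 4 = 5.78
  Sum = 26.9925 mg/L·h
k_e = ln2 / t½ = 0.693147 / 2.74 = 0.2530 h^-1
Extrapolated tail: C_last / k_e = 0.77 / 0.253 = 3.043
AUC_0→∞ = 26.9925 + 3.043 = 30.0355 mg/L·h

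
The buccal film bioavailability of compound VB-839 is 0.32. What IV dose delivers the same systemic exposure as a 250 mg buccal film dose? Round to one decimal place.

Systemic exposure from an extravascular dose = F × D_ev, so the equivalent IV dose is F × D_ev.
D_iv = F × D_ev = 0.32 × 250 = 80 mg

D_iv = 80.0 mg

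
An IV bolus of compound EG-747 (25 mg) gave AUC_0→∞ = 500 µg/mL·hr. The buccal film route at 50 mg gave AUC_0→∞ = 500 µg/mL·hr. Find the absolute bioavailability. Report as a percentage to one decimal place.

F = 50.0%

F = (AUC_ev / D_ev) / (AUC_iv / D_iv)
  = (500/50) / (500/25)
  = 10 / 20 = 0.5000
  = 50.00%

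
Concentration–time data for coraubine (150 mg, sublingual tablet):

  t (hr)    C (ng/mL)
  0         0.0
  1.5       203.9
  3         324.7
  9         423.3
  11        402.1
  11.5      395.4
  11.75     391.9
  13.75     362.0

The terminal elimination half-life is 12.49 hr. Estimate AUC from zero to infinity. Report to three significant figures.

Trapezoidal AUC_0→13.75:
  [0→1.5]: (0.0+203.9)/2 × 1.5 = 152.925
  [1.5→3]: (203.9+324.7)/2 × 1.5 = 396.45
  [3→9]: (324.7+423.3)/2 × 6 = 2244.0
  [9→11]: (423.3+402.1)/2 × 2 = 825.4
  [11→11.5]: (402.1+395.4)/2 × 0.5 = 199.375
  [11.5→11.75]: (395.4+391.9)/2 × 0.25 = 98.4125
  [11.75→13.75]: (391.9+362.0)/2 × 2 = 753.9
  Sum = 4670.4625 ng/mL·hr
k_e = ln2 / t½ = 0.693147 / 12.49 = 0.0555 hr^-1
Extrapolated tail: C_last / k_e = 362.0 / 0.0555 = 6522.523
AUC_0→∞ = 4670.4625 + 6522.523 = 11192.9855 ng/mL·hr

AUC = 11200 ng/mL·hr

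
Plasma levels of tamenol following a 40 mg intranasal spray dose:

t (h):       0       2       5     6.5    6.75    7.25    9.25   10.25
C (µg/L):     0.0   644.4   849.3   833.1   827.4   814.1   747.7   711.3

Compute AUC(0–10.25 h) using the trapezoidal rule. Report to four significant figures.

Trapezoidal AUC_0→10.25:
  [0→2]: (0.0+644.4)/2 × 2 = 644.4
  [2→5]: (644.4+849.3)/2 × 3 = 2240.55
  [5→6.5]: (849.3+833.1)/2 × 1.5 = 1261.8
  [6.5→6.75]: (833.1+827.4)/2 × 0.25 = 207.5625
  [6.75→7.25]: (827.4+814.1)/2 × 0.5 = 410.375
  [7.25→9.25]: (814.1+747.7)/2 × 2 = 1561.8
  [9.25→10.25]: (747.7+711.3)/2 × 1 = 729.5
  Sum = 7055.9875 µg/L·h

AUC = 7056 µg/L·h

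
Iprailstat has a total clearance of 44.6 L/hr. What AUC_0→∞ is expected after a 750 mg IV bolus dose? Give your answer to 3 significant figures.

AUC_0→∞ = Dose_iv / CL
        = 750 / 44.6 = 16.8161 mg/L·hr

AUC = 16.8 mg/L·hr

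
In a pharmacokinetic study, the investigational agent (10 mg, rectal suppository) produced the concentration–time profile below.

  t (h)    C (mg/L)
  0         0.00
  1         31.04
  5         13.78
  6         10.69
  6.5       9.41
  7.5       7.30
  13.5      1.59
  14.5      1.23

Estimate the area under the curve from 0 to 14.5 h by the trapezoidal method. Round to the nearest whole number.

AUC = 159 mg/L·h

Trapezoidal AUC_0→14.5:
  [0→1]: (0.00+31.04)/2 × 1 = 15.52
  [1→5]: (31.04+13.78)/2 × 4 = 89.64
  [5→6]: (13.78+10.69)/2 × 1 = 12.235
  [6→6.5]: (10.69+9.41)/2 × 0.5 = 5.025
  [6.5→7.5]: (9.41+7.30)/2 × 1 = 8.355
  [7.5→13.5]: (7.30+1.59)/2 × 6 = 26.67
  [13.5→14.5]: (1.59+1.23)/2 × 1 = 1.41
  Sum = 158.855 mg/L·h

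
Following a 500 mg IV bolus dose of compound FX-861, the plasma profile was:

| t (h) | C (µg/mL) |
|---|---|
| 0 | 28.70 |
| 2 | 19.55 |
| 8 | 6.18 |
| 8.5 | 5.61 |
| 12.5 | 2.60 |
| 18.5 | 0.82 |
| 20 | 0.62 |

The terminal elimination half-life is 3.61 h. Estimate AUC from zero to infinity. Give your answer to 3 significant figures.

Trapezoidal AUC_0→20:
  [0→2]: (28.70+19.55)/2 × 2 = 48.25
  [2→8]: (19.55+6.18)/2 × 6 = 77.19
  [8→8.5]: (6.18+5.61)/2 × 0.5 = 2.9475
  [8.5→12.5]: (5.61+2.60)/2 × 4 = 16.42
  [12.5→18.5]: (2.60+0.82)/2 × 6 = 10.26
  [18.5→20]: (0.82+0.62)/2 × 1.5 = 1.08
  Sum = 156.1475 µg/mL·h
k_e = ln2 / t½ = 0.693147 / 3.61 = 0.1920 h^-1
Extrapolated tail: C_last / k_e = 0.62 / 0.192 = 3.229
AUC_0→∞ = 156.1475 + 3.229 = 159.3765 µg/mL·h

AUC = 159 µg/mL·h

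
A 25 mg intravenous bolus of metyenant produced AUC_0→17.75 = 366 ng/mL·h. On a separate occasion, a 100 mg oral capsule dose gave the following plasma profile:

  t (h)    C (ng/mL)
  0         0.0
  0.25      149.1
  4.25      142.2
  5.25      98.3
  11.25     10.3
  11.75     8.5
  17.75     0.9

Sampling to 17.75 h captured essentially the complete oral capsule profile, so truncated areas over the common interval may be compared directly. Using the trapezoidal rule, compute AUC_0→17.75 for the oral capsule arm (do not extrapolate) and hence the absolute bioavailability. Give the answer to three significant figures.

Trapezoidal AUC_0→17.75 (oral capsule):
  [0→0.25]: (0.0+149.1)/2 × 0.25 = 18.6375
  [0.25→4.25]: (149.1+142.2)/2 × 4 = 582.6
  [4.25→5.25]: (142.2+98.3)/2 × 1 = 120.25
  [5.25→11.25]: (98.3+10.3)/2 × 6 = 325.8
  [11.25→11.75]: (10.3+8.5)/2 × 0.5 = 4.7
  [11.75→17.75]: (8.5+0.9)/2 × 6 = 28.2
  Sum = 1080.1875 ng/mL·h
F = (AUC_ev/D_ev)/(AUC_iv/D_iv) = (1080.1875/100)/(366/25) = 10.801875/14.64 = 0.7378

F = 0.738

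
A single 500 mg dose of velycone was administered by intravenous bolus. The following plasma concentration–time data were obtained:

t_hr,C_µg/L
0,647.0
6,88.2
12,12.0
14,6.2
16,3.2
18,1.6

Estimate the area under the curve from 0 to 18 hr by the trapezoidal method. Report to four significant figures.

AUC = 2539 µg/L·hr

Trapezoidal AUC_0→18:
  [0→6]: (647.0+88.2)/2 × 6 = 2205.6
  [6→12]: (88.2+12.0)/2 × 6 = 300.6
  [12→14]: (12.0+6.2)/2 × 2 = 18.2
  [14→16]: (6.2+3.2)/2 × 2 = 9.4
  [16→18]: (3.2+1.6)/2 × 2 = 4.8
  Sum = 2538.6 µg/L·hr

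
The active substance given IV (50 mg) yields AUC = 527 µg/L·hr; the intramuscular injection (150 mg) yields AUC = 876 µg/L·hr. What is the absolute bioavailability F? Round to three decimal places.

F = (AUC_ev / D_ev) / (AUC_iv / D_iv)
  = (876/150) / (527/50)
  = 5.84 / 10.54 = 0.5541

F = 0.554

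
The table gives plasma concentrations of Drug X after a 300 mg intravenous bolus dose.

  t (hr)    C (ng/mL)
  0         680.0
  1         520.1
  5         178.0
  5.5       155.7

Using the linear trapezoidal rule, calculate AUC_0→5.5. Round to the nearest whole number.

Trapezoidal AUC_0→5.5:
  [0→1]: (680.0+520.1)/2 × 1 = 600.05
  [1→5]: (520.1+178.0)/2 × 4 = 1396.2
  [5→5.5]: (178.0+155.7)/2 × 0.5 = 83.425
  Sum = 2079.675 ng/mL·hr

AUC = 2080 ng/mL·hr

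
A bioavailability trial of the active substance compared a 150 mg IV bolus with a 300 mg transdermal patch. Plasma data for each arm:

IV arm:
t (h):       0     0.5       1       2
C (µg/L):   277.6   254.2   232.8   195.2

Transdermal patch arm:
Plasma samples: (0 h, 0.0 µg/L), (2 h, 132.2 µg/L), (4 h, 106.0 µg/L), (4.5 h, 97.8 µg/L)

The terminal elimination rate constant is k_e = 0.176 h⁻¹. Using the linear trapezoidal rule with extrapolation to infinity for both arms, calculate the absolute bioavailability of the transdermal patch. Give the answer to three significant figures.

Trapezoidal AUC_0→2 (IV):
  [0→0.5]: (277.6+254.2)/2 × 0.5 = 132.95
  [0.5→1]: (254.2+232.8)/2 × 0.5 = 121.75
  [1→2]: (232.8+195.2)/2 × 1 = 214.0
  Sum = 468.7 µg/L·h
IV tail: 195.2/0.176 = 1109.091; AUC_iv,0→∞ = 468.7 + 1109.091 = 1577.791 µg/L·h
Trapezoidal AUC_0→4.5 (transdermal patch):
  [0→2]: (0.0+132.2)/2 × 2 = 132.2
  [2→4]: (132.2+106.0)/2 × 2 = 238.2
  [4→4.5]: (106.0+97.8)/2 × 0.5 = 50.95
  Sum = 421.35 µg/L·h
transdermal patch tail: 97.8/0.176 = 555.682; AUC_ev,0→∞ = 421.35 + 555.682 = 977.032 µg/L·h
F = (AUC_ev/D_ev)/(AUC_iv/D_iv) = (977.032/300)/(1577.791/150) = 3.25677/10.5186 = 0.3096

F = 0.310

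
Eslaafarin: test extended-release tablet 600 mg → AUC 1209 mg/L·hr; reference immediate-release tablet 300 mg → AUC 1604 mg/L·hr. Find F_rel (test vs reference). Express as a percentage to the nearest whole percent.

F_rel = (AUC_test/D_test) / (AUC_ref/D_ref)
      = (1209/600) / (1604/300)
      = 2.015 / 5.34667 = 0.3769 = 37.69%

F_rel = 38%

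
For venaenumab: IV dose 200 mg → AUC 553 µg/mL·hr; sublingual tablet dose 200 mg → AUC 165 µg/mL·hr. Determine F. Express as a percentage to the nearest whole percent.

F = 30%

F = (AUC_ev / D_ev) / (AUC_iv / D_iv)
  = (165/200) / (553/200)
  = 0.825 / 2.765 = 0.2984
  = 29.84%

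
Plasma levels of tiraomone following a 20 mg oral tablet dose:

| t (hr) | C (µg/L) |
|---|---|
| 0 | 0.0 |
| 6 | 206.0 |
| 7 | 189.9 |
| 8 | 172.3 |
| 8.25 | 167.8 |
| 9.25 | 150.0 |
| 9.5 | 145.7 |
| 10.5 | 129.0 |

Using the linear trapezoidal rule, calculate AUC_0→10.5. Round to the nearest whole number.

Trapezoidal AUC_0→10.5:
  [0→6]: (0.0+206.0)/2 × 6 = 618.0
  [6→7]: (206.0+189.9)/2 × 1 = 197.95
  [7→8]: (189.9+172.3)/2 × 1 = 181.1
  [8→8.25]: (172.3+167.8)/2 × 0.25 = 42.5125
  [8.25→9.25]: (167.8+150.0)/2 × 1 = 158.9
  [9.25→9.5]: (150.0+145.7)/2 × 0.25 = 36.9625
  [9.5→10.5]: (145.7+129.0)/2 × 1 = 137.35
  Sum = 1372.775 µg/L·hr

AUC = 1373 µg/L·hr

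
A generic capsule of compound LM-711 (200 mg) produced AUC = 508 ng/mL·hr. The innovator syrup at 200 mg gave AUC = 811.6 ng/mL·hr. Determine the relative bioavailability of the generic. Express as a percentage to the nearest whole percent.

F_rel = 63%

F_rel = (AUC_test/D_test) / (AUC_ref/D_ref)
      = (508/200) / (811.6/200)
      = 2.54 / 4.058 = 0.6259 = 62.59%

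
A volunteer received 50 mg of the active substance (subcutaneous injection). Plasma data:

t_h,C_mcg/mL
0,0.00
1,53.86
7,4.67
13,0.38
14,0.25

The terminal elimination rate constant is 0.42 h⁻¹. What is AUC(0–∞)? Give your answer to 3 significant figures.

Trapezoidal AUC_0→14:
  [0→1]: (0.00+53.86)/2 × 1 = 26.93
  [1→7]: (53.86+4.67)/2 × 6 = 175.59
  [7→13]: (4.67+0.38)/2 × 6 = 15.15
  [13→14]: (0.38+0.25)/2 × 1 = 0.315
  Sum = 217.985 mcg/mL·h
Extrapolated tail: C_last / k_e = 0.25 / 0.42 = 0.595
AUC_0→∞ = 217.985 + 0.595 = 218.58 mcg/mL·h

AUC = 219 mcg/mL·h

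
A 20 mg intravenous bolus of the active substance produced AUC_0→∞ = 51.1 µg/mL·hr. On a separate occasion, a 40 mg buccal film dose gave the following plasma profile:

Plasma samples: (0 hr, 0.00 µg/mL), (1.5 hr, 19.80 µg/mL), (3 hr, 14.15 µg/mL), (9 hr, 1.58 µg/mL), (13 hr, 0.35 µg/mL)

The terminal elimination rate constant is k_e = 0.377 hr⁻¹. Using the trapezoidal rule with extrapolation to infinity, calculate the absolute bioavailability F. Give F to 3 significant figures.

F = 0.903

Trapezoidal AUC_0→13 (buccal film):
  [0→1.5]: (0.00+19.80)/2 × 1.5 = 14.85
  [1.5→3]: (19.80+14.15)/2 × 1.5 = 25.4625
  [3→9]: (14.15+1.58)/2 × 6 = 47.19
  [9→13]: (1.58+0.35)/2 × 4 = 3.86
  Sum = 91.3625 µg/mL·hr
Tail: C_last/k_e = 0.35/0.377 = 0.928
AUC_0→∞ (buccal film) = 91.3625 + 0.928 = 92.2905 µg/mL·hr
F = (AUC_ev/D_ev)/(AUC_iv/D_iv) = (92.2905/40)/(51.1/20) = 2.3072625/2.555 = 0.9030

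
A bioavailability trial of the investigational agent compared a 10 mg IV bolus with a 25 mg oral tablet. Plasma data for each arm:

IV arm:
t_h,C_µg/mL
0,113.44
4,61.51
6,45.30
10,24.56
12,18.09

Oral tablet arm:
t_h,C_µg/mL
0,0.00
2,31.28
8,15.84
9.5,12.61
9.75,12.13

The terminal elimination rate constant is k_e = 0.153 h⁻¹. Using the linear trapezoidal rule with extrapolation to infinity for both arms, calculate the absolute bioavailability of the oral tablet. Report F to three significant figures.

Trapezoidal AUC_0→12 (IV):
  [0→4]: (113.44+61.51)/2 × 4 = 349.9
  [4→6]: (61.51+45.30)/2 × 2 = 106.81
  [6→10]: (45.30+24.56)/2 × 4 = 139.72
  [10→12]: (24.56+18.09)/2 × 2 = 42.65
  Sum = 639.08 µg/mL·h
IV tail: 18.09/0.153 = 118.235; AUC_iv,0→∞ = 639.08 + 118.235 = 757.315 µg/mL·h
Trapezoidal AUC_0→9.75 (oral tablet):
  [0→2]: (0.00+31.28)/2 × 2 = 31.28
  [2→8]: (31.28+15.84)/2 × 6 = 141.36
  [8→9.5]: (15.84+12.61)/2 × 1.5 = 21.3375
  [9.5→9.75]: (12.61+12.13)/2 × 0.25 = 3.0925
  Sum = 197.07 µg/mL·h
oral tablet tail: 12.13/0.153 = 79.281; AUC_ev,0→∞ = 197.07 + 79.281 = 276.351 µg/mL·h
F = (AUC_ev/D_ev)/(AUC_iv/D_iv) = (276.351/25)/(757.315/10) = 11.05404/75.7315 = 0.1460

F = 0.146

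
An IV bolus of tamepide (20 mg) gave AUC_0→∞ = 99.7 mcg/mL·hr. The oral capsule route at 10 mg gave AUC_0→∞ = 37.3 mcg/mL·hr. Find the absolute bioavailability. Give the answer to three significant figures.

F = (AUC_ev / D_ev) / (AUC_iv / D_iv)
  = (37.3/10) / (99.7/20)
  = 3.73 / 4.985 = 0.7482

F = 0.748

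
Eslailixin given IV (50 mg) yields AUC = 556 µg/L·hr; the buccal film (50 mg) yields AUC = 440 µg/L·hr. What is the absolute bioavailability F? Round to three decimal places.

F = 0.791

F = (AUC_ev / D_ev) / (AUC_iv / D_iv)
  = (440/50) / (556/50)
  = 8.8 / 11.12 = 0.7914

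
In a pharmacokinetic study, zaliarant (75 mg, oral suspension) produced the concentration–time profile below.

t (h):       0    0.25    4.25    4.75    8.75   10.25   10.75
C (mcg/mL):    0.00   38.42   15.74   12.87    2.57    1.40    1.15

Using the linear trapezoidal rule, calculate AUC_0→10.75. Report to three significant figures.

AUC = 155 mcg/mL·h

Trapezoidal AUC_0→10.75:
  [0→0.25]: (0.00+38.42)/2 × 0.25 = 4.8025
  [0.25→4.25]: (38.42+15.74)/2 × 4 = 108.32
  [4.25→4.75]: (15.74+12.87)/2 × 0.5 = 7.1525
  [4.75→8.75]: (12.87+2.57)/2 × 4 = 30.88
  [8.75→10.25]: (2.57+1.40)/2 × 1.5 = 2.9775
  [10.25→10.75]: (1.40+1.15)/2 × 0.5 = 0.6375
  Sum = 154.77 mcg/mL·h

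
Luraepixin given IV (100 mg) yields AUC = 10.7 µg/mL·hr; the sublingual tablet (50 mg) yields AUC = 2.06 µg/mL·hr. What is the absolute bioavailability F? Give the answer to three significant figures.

F = (AUC_ev / D_ev) / (AUC_iv / D_iv)
  = (2.06/50) / (10.7/100)
  = 0.0412 / 0.107 = 0.3850

F = 0.385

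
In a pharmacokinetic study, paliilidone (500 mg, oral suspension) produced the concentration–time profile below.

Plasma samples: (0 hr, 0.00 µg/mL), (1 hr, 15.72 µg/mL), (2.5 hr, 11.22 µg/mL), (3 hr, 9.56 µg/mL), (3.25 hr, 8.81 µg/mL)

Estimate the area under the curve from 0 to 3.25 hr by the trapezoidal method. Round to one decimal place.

Trapezoidal AUC_0→3.25:
  [0→1]: (0.00+15.72)/2 × 1 = 7.86
  [1→2.5]: (15.72+11.22)/2 × 1.5 = 20.205
  [2.5→3]: (11.22+9.56)/2 × 0.5 = 5.195
  [3→3.25]: (9.56+8.81)/2 × 0.25 = 2.29625
  Sum = 35.55625 µg/mL·hr

AUC = 35.6 µg/mL·hr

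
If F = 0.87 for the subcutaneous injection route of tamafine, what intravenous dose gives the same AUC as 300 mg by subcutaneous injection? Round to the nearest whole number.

Systemic exposure from an extravascular dose = F × D_ev, so the equivalent IV dose is F × D_ev.
D_iv = F × D_ev = 0.87 × 300 = 261 mg

D_iv = 261 mg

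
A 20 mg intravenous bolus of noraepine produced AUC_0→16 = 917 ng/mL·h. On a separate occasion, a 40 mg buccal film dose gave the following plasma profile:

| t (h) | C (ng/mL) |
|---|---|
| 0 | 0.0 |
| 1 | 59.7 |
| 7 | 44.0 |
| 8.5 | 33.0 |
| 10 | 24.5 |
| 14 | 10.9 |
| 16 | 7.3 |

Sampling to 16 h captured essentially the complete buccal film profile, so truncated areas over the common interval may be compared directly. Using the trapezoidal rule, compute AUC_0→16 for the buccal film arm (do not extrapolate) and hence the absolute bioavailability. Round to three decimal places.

F = 0.289

Trapezoidal AUC_0→16 (buccal film):
  [0→1]: (0.0+59.7)/2 × 1 = 29.85
  [1→7]: (59.7+44.0)/2 × 6 = 311.1
  [7→8.5]: (44.0+33.0)/2 × 1.5 = 57.75
  [8.5→10]: (33.0+24.5)/2 × 1.5 = 43.125
  [10→14]: (24.5+10.9)/2 × 4 = 70.8
  [14→16]: (10.9+7.3)/2 × 2 = 18.2
  Sum = 530.825 ng/mL·h
F = (AUC_ev/D_ev)/(AUC_iv/D_iv) = (530.825/40)/(917/20) = 13.270625/45.85 = 0.2894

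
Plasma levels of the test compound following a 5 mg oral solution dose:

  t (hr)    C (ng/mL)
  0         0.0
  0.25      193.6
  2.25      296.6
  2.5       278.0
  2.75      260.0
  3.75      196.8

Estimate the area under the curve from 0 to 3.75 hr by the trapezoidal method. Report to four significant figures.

AUC = 881.9 ng/mL·hr

Trapezoidal AUC_0→3.75:
  [0→0.25]: (0.0+193.6)/2 × 0.25 = 24.2
  [0.25→2.25]: (193.6+296.6)/2 × 2 = 490.2
  [2.25→2.5]: (296.6+278.0)/2 × 0.25 = 71.825
  [2.5→2.75]: (278.0+260.0)/2 × 0.25 = 67.25
  [2.75→3.75]: (260.0+196.8)/2 × 1 = 228.4
  Sum = 881.875 ng/mL·hr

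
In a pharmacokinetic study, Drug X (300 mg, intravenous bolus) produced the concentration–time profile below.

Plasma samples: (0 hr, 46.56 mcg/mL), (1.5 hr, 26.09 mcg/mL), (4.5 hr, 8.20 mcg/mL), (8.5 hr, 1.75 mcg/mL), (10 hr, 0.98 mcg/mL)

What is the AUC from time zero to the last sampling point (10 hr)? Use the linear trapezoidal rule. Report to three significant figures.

Trapezoidal AUC_0→10:
  [0→1.5]: (46.56+26.09)/2 × 1.5 = 54.4875
  [1.5→4.5]: (26.09+8.20)/2 × 3 = 51.435
  [4.5→8.5]: (8.20+1.75)/2 × 4 = 19.9
  [8.5→10]: (1.75+0.98)/2 × 1.5 = 2.0475
  Sum = 127.87 mcg/mL·hr

AUC = 128 mcg/mL·hr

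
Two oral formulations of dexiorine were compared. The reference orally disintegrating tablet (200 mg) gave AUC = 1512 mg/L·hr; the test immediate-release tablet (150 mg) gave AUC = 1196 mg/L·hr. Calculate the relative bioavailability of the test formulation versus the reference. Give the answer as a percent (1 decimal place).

F_rel = (AUC_test/D_test) / (AUC_ref/D_ref)
      = (1196/150) / (1512/200)
      = 7.97333 / 7.56 = 1.0547 = 105.47%

F_rel = 105.5%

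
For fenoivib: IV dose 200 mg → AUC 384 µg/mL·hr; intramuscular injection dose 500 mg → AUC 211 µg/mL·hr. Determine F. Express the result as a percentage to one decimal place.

F = 22.0%

F = (AUC_ev / D_ev) / (AUC_iv / D_iv)
  = (211/500) / (384/200)
  = 0.422 / 1.92 = 0.2198
  = 21.98%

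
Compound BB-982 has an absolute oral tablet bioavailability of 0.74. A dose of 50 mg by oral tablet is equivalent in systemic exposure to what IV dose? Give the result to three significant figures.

Systemic exposure from an extravascular dose = F × D_ev, so the equivalent IV dose is F × D_ev.
D_iv = F × D_ev = 0.74 × 50 = 37 mg

D_iv = 37.0 mg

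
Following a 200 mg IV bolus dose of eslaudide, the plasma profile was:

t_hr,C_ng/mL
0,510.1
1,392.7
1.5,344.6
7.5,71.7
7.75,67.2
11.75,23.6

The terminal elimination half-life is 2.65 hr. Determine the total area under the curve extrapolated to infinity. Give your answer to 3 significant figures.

Trapezoidal AUC_0→11.75:
  [0→1]: (510.1+392.7)/2 × 1 = 451.4
  [1→1.5]: (392.7+344.6)/2 × 0.5 = 184.325
  [1.5→7.5]: (344.6+71.7)/2 × 6 = 1248.9
  [7.5→7.75]: (71.7+67.2)/2 × 0.25 = 17.3625
  [7.75→11.75]: (67.2+23.6)/2 × 4 = 181.6
  Sum = 2083.5875 ng/mL·hr
k_e = ln2 / t½ = 0.693147 / 2.65 = 0.2616 hr^-1
Extrapolated tail: C_last / k_e = 23.6 / 0.2616 = 90.214
AUC_0→∞ = 2083.5875 + 90.214 = 2173.8015 ng/mL·hr

AUC = 2170 ng/mL·hr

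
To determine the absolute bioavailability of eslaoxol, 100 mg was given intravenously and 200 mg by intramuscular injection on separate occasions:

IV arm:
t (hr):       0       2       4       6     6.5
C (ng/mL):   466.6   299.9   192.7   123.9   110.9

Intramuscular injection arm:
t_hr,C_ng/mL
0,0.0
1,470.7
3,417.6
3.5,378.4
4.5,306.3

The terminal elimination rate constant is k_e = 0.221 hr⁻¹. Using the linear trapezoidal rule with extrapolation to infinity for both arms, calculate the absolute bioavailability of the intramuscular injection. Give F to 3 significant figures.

Trapezoidal AUC_0→6.5 (IV):
  [0→2]: (466.6+299.9)/2 × 2 = 766.5
  [2→4]: (299.9+192.7)/2 × 2 = 492.6
  [4→6]: (192.7+123.9)/2 × 2 = 316.6
  [6→6.5]: (123.9+110.9)/2 × 0.5 = 58.7
  Sum = 1634.4 ng/mL·hr
IV tail: 110.9/0.221 = 501.810; AUC_iv,0→∞ = 1634.4 + 501.810 = 2136.21 ng/mL·hr
Trapezoidal AUC_0→4.5 (intramuscular injection):
  [0→1]: (0.0+470.7)/2 × 1 = 235.35
  [1→3]: (470.7+417.6)/2 × 2 = 888.3
  [3→3.5]: (417.6+378.4)/2 × 0.5 = 199.0
  [3.5→4.5]: (378.4+306.3)/2 × 1 = 342.35
  Sum = 1665.0 ng/mL·hr
intramuscular injection tail: 306.3/0.221 = 1385.973; AUC_ev,0→∞ = 1665.0 + 1385.973 = 3050.973 ng/mL·hr
F = (AUC_ev/D_ev)/(AUC_iv/D_iv) = (3050.973/200)/(2136.21/100) = 15.254865/21.3621 = 0.7141

F = 0.714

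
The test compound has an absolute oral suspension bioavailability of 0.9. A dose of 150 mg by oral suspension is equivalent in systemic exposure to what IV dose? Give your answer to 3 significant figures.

D_iv = 135 mg

Systemic exposure from an extravascular dose = F × D_ev, so the equivalent IV dose is F × D_ev.
D_iv = F × D_ev = 0.9 × 150 = 135 mg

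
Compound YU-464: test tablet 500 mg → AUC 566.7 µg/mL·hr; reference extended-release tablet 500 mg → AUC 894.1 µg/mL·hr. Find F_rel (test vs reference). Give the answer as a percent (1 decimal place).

F_rel = 63.4%

F_rel = (AUC_test/D_test) / (AUC_ref/D_ref)
      = (566.7/500) / (894.1/500)
      = 1.1334 / 1.7882 = 0.6338 = 63.38%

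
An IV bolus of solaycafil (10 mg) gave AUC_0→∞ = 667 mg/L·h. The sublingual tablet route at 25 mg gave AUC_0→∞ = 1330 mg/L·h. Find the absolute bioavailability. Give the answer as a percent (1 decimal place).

F = 79.8%

F = (AUC_ev / D_ev) / (AUC_iv / D_iv)
  = (1330/25) / (667/10)
  = 53.2 / 66.7 = 0.7976
  = 79.76%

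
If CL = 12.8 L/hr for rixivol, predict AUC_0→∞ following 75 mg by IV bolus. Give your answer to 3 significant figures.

AUC_0→∞ = Dose_iv / CL
        = 75 / 12.8 = 5.859375 mg/L·hr

AUC = 5.86 mg/L·hr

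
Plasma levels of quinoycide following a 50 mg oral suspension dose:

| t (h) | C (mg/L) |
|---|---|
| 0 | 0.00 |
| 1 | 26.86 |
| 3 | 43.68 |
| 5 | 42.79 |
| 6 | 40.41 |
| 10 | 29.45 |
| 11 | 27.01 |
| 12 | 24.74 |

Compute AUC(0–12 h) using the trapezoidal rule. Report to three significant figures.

Trapezoidal AUC_0→12:
  [0→1]: (0.00+26.86)/2 × 1 = 13.43
  [1→3]: (26.86+43.68)/2 × 2 = 70.54
  [3→5]: (43.68+42.79)/2 × 2 = 86.47
  [5→6]: (42.79+40.41)/2 × 1 = 41.6
  [6→10]: (40.41+29.45)/2 × 4 = 139.72
  [10→11]: (29.45+27.01)/2 × 1 = 28.23
  [11→12]: (27.01+24.74)/2 × 1 = 25.875
  Sum = 405.865 mg/L·h

AUC = 406 mg/L·h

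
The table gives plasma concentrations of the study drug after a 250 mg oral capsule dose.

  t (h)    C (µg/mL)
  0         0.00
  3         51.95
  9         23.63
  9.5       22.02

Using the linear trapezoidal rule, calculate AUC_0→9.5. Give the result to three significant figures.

AUC = 316 µg/mL·h

Trapezoidal AUC_0→9.5:
  [0→3]: (0.00+51.95)/2 × 3 = 77.925
  [3→9]: (51.95+23.63)/2 × 6 = 226.74
  [9→9.5]: (23.63+22.02)/2 × 0.5 = 11.4125
  Sum = 316.0775 µg/mL·h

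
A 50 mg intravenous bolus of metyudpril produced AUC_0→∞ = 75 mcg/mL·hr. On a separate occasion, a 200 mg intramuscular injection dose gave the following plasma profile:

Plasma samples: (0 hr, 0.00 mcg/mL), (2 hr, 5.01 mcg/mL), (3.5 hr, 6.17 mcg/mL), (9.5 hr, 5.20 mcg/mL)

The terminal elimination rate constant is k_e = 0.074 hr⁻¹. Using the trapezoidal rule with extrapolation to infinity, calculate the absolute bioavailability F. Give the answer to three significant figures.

Trapezoidal AUC_0→9.5 (intramuscular injection):
  [0→2]: (0.00+5.01)/2 × 2 = 5.01
  [2→3.5]: (5.01+6.17)/2 × 1.5 = 8.385
  [3.5→9.5]: (6.17+5.20)/2 × 6 = 34.11
  Sum = 47.505 mcg/mL·hr
Tail: C_last/k_e = 5.20/0.074 = 70.270
AUC_0→∞ (intramuscular injection) = 47.505 + 70.270 = 117.775 mcg/mL·hr
F = (AUC_ev/D_ev)/(AUC_iv/D_iv) = (117.775/200)/(75/50) = 0.588875/1.5 = 0.3926

F = 0.393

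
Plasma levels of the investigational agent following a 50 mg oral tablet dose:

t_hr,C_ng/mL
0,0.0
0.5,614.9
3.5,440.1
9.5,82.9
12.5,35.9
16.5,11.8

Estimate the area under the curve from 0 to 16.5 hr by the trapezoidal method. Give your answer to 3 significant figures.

Trapezoidal AUC_0→16.5:
  [0→0.5]: (0.0+614.9)/2 × 0.5 = 153.725
  [0.5→3.5]: (614.9+440.1)/2 × 3 = 1582.5
  [3.5→9.5]: (440.1+82.9)/2 × 6 = 1569.0
  [9.5→12.5]: (82.9+35.9)/2 × 3 = 178.2
  [12.5→16.5]: (35.9+11.8)/2 × 4 = 95.4
  Sum = 3578.825 ng/mL·hr

AUC = 3580 ng/mL·hr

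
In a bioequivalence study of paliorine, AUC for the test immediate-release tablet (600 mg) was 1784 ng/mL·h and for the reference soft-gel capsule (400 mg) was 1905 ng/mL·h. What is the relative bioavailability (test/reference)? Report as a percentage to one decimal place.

F_rel = (AUC_test/D_test) / (AUC_ref/D_ref)
      = (1784/600) / (1905/400)
      = 2.97333 / 4.7625 = 0.6243 = 62.43%

F_rel = 62.4%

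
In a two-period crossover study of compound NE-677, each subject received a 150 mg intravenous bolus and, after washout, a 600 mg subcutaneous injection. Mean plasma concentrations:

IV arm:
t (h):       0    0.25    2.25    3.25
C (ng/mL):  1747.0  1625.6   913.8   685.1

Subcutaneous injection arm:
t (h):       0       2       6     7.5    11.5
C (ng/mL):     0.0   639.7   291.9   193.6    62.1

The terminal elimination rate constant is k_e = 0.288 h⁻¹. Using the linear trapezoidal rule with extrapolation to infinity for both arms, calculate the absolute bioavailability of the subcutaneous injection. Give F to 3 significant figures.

Trapezoidal AUC_0→3.25 (IV):
  [0→0.25]: (1747.0+1625.6)/2 × 0.25 = 421.575
  [0.25→2.25]: (1625.6+913.8)/2 × 2 = 2539.4
  [2.25→3.25]: (913.8+685.1)/2 × 1 = 799.45
  Sum = 3760.425 ng/mL·h
IV tail: 685.1/0.288 = 2378.819; AUC_iv,0→∞ = 3760.425 + 2378.819 = 6139.244 ng/mL·h
Trapezoidal AUC_0→11.5 (subcutaneous injection):
  [0→2]: (0.0+639.7)/2 × 2 = 639.7
  [2→6]: (639.7+291.9)/2 × 4 = 1863.2
  [6→7.5]: (291.9+193.6)/2 × 1.5 = 364.125
  [7.5→11.5]: (193.6+62.1)/2 × 4 = 511.4
  Sum = 3378.425 ng/mL·h
subcutaneous injection tail: 62.1/0.288 = 215.625; AUC_ev,0→∞ = 3378.425 + 215.625 = 3594.05 ng/mL·h
F = (AUC_ev/D_ev)/(AUC_iv/D_iv) = (3594.05/600)/(6139.244/150) = 5.99008/40.9283 = 0.1464

F = 0.146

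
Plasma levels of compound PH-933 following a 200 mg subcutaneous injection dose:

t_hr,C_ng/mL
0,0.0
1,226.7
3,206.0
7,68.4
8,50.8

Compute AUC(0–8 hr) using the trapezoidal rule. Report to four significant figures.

AUC = 1154 ng/mL·hr

Trapezoidal AUC_0→8:
  [0→1]: (0.0+226.7)/2 × 1 = 113.35
  [1→3]: (226.7+206.0)/2 × 2 = 432.7
  [3→7]: (206.0+68.4)/2 × 4 = 548.8
  [7→8]: (68.4+50.8)/2 × 1 = 59.6
  Sum = 1154.45 ng/mL·hr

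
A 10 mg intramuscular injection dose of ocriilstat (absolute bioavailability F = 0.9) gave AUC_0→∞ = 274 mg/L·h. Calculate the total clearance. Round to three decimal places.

CL = F × Dose / AUC_0→∞
   = 0.9 × 10 / 274 = 0.0328467 L/h

CL = 0.033 L/h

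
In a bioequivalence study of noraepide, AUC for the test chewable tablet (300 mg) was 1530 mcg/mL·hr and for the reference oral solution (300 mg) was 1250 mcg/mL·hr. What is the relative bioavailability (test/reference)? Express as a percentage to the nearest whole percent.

F_rel = 122%

F_rel = (AUC_test/D_test) / (AUC_ref/D_ref)
      = (1530/300) / (1250/300)
      = 5.1 / 4.16667 = 1.2240 = 122.40%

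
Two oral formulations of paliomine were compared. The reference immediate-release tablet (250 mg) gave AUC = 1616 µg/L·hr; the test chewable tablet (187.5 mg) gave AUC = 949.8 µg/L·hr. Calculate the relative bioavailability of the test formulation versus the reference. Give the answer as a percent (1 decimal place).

F_rel = (AUC_test/D_test) / (AUC_ref/D_ref)
      = (949.8/187.5) / (1616/250)
      = 5.0656 / 6.464 = 0.7837 = 78.37%

F_rel = 78.4%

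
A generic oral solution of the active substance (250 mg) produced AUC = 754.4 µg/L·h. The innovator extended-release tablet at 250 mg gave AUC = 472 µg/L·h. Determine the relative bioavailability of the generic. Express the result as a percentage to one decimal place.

F_rel = (AUC_test/D_test) / (AUC_ref/D_ref)
      = (754.4/250) / (472/250)
      = 3.0176 / 1.888 = 1.5983 = 159.83%

F_rel = 159.8%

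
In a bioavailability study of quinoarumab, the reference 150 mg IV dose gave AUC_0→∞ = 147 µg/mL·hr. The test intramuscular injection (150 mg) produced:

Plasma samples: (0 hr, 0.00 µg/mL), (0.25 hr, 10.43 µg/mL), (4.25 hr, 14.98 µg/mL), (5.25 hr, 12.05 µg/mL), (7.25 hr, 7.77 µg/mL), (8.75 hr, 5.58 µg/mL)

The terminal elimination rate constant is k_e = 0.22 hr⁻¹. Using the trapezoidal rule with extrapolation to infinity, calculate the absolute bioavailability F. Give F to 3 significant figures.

F = 0.822

Trapezoidal AUC_0→8.75 (intramuscular injection):
  [0→0.25]: (0.00+10.43)/2 × 0.25 = 1.30375
  [0.25→4.25]: (10.43+14.98)/2 × 4 = 50.82
  [4.25→5.25]: (14.98+12.05)/2 × 1 = 13.515
  [5.25→7.25]: (12.05+7.77)/2 × 2 = 19.82
  [7.25→8.75]: (7.77+5.58)/2 × 1.5 = 10.0125
  Sum = 95.47125 µg/mL·hr
Tail: C_last/k_e = 5.58/0.22 = 25.364
AUC_0→∞ (intramuscular injection) = 95.47125 + 25.364 = 120.83525 µg/mL·hr
F = (AUC_ev/D_ev)/(AUC_iv/D_iv) = (120.83525/150)/(147/150) = 0.805568/0.98 = 0.8220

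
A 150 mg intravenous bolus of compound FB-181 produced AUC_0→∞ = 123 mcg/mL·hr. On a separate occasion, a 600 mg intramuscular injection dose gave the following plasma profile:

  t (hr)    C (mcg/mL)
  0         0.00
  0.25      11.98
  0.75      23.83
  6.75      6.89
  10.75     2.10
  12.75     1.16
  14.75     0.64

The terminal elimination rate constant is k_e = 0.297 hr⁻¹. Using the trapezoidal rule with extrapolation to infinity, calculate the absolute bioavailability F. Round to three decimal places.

Trapezoidal AUC_0→14.75 (intramuscular injection):
  [0→0.25]: (0.00+11.98)/2 × 0.25 = 1.4975
  [0.25→0.75]: (11.98+23.83)/2 × 0.5 = 8.9525
  [0.75→6.75]: (23.83+6.89)/2 × 6 = 92.16
  [6.75→10.75]: (6.89+2.10)/2 × 4 = 17.98
  [10.75→12.75]: (2.10+1.16)/2 × 2 = 3.26
  [12.75→14.75]: (1.16+0.64)/2 × 2 = 1.8
  Sum = 125.65 mcg/mL·hr
Tail: C_last/k_e = 0.64/0.297 = 2.155
AUC_0→∞ (intramuscular injection) = 125.65 + 2.155 = 127.805 mcg/mL·hr
F = (AUC_ev/D_ev)/(AUC_iv/D_iv) = (127.805/600)/(123/150) = 0.213008/0.82 = 0.2598

F = 0.260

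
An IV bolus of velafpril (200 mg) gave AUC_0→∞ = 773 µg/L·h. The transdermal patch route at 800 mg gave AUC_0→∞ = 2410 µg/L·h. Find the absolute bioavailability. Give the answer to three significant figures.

F = (AUC_ev / D_ev) / (AUC_iv / D_iv)
  = (2410/800) / (773/200)
  = 3.0125 / 3.865 = 0.7794

F = 0.779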